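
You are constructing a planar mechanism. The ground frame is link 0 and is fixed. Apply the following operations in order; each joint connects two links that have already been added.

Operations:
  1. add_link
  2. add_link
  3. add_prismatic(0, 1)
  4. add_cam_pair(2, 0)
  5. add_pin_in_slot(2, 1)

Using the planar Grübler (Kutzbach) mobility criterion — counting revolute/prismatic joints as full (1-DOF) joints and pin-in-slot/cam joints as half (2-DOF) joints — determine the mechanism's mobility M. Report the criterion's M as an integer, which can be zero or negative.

M = 2

ground; <1,0,0>
#1 <2,0,0>
#2 <3,0,0>
P:0↔1 J1 <3,1,0>
C:2↔0 J2 <3,1,1>
PS:2↔1 J2 <3,1,2>
3×2 − 2×1 − 1×2 = 2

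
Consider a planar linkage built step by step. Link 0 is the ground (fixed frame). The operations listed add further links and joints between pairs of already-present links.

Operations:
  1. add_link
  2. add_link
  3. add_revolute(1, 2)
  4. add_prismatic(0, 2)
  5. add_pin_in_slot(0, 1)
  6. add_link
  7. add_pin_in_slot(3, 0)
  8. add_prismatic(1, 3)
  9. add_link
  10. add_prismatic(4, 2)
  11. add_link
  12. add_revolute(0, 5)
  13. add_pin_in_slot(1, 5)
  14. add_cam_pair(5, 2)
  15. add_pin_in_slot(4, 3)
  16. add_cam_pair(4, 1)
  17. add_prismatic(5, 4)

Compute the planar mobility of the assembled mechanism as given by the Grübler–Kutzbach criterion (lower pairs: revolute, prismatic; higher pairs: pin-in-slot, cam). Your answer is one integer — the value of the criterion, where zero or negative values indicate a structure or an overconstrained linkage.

ground; <1,0,0>
#1 <2,0,0>
#2 <3,0,0>
R:1↔2 J1 <3,1,0>
P:0↔2 J1 <3,2,0>
PS:0↔1 J2 <3,2,1>
#3 <4,2,1>
PS:3↔0 J2 <4,2,2>
P:1↔3 J1 <4,3,2>
#4 <5,3,2>
P:4↔2 J1 <5,4,2>
#5 <6,4,2>
R:0↔5 J1 <6,5,2>
PS:1↔5 J2 <6,5,3>
C:5↔2 J2 <6,5,4>
PS:4↔3 J2 <6,5,5>
C:4↔1 J2 <6,5,6>
P:5↔4 J1 <6,6,6>
3×5 − 2×6 − 1×6 = -3

M = -3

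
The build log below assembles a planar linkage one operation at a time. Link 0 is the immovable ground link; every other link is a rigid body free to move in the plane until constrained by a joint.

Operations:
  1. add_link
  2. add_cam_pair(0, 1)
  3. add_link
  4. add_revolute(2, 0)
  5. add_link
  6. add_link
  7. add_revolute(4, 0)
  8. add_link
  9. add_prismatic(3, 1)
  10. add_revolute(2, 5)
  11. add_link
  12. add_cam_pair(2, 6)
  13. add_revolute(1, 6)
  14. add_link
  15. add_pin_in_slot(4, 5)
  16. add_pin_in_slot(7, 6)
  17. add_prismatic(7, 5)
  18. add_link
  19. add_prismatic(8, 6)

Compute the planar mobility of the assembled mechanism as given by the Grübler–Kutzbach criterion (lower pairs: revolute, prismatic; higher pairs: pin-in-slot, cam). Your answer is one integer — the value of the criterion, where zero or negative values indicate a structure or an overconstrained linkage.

M = 6

ground; <1,0,0>
#1 <2,0,0>
C:0↔1 J2 <2,0,1>
#2 <3,0,1>
R:2↔0 J1 <3,1,1>
#3 <4,1,1>
#4 <5,1,1>
R:4↔0 J1 <5,2,1>
#5 <6,2,1>
P:3↔1 J1 <6,3,1>
R:2↔5 J1 <6,4,1>
#6 <7,4,1>
C:2↔6 J2 <7,4,2>
R:1↔6 J1 <7,5,2>
#7 <8,5,2>
PS:4↔5 J2 <8,5,3>
PS:7↔6 J2 <8,5,4>
P:7↔5 J1 <8,6,4>
#8 <9,6,4>
P:8↔6 J1 <9,7,4>
3×8 − 2×7 − 1×4 = 6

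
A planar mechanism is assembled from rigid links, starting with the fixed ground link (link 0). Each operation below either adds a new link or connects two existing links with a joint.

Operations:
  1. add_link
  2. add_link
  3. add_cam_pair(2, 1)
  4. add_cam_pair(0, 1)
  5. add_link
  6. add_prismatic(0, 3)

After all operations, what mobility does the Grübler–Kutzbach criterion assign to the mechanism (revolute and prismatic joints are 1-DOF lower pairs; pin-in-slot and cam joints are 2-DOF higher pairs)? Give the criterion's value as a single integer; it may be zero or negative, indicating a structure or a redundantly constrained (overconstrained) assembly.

M = 5

(L,J1,J2)=(1,0,0); link0 fixed
link1: (2,0,0)
link2: (3,0,0)
C 2-1 [J2]: (3,0,1)
C 0-1 [J2]: (3,0,2)
link3: (4,0,2)
P 0-3 [J1]: (4,1,2)
Grübler: 3·3 − 2·1 − 2 = 5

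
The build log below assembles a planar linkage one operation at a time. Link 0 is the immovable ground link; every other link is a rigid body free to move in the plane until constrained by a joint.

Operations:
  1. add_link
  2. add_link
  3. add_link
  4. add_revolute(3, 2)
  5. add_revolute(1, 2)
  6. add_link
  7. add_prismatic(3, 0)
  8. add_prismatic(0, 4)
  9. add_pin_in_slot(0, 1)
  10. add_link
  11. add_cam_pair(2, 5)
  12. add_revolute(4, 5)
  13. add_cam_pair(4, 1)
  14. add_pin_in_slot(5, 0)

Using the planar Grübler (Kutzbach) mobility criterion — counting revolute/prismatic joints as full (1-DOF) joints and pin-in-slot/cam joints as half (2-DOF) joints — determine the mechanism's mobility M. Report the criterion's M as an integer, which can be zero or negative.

[1;0;0] (link 0 is ground)
L+ [2;0;0]
L+ [3;0;0]
L+ [4;0;0]
R(3,2)∈J1 [4;1;0]
R(1,2)∈J1 [4;2;0]
L+ [5;2;0]
P(3,0)∈J1 [5;3;0]
P(0,4)∈J1 [5;4;0]
PS(0,1)∈J2 [5;4;1]
L+ [6;4;1]
C(2,5)∈J2 [6;4;2]
R(4,5)∈J1 [6;5;2]
C(4,1)∈J2 [6;5;3]
PS(5,0)∈J2 [6;5;4]
mobility = 15 − 10 − 4 = 1

M = 1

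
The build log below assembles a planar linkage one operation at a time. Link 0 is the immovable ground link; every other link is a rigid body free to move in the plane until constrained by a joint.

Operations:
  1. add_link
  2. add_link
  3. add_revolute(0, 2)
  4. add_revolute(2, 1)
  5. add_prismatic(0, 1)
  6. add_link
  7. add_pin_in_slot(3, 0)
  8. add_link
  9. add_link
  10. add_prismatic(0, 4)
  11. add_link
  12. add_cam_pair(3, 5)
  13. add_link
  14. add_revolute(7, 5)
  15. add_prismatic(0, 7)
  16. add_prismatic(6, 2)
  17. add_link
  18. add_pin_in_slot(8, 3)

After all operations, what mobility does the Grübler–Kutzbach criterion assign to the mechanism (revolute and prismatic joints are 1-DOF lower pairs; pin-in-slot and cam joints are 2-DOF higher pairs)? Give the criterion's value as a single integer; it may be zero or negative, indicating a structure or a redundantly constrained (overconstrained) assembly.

M = 7

L=1 J1=0 J2=0
add link → L=2 J1=0 J2=0
add link → L=3 J1=0 J2=0
R@0,2 dof=1 J1 → L=3 J1=1 J2=0
R@2,1 dof=1 J1 → L=3 J1=2 J2=0
P@0,1 dof=1 J1 → L=3 J1=3 J2=0
add link → L=4 J1=3 J2=0
PS@3,0 dof=2 J2 → L=4 J1=3 J2=1
add link → L=5 J1=3 J2=1
add link → L=6 J1=3 J2=1
P@0,4 dof=1 J1 → L=6 J1=4 J2=1
add link → L=7 J1=4 J2=1
C@3,5 dof=2 J2 → L=7 J1=4 J2=2
add link → L=8 J1=4 J2=2
R@7,5 dof=1 J1 → L=8 J1=5 J2=2
P@0,7 dof=1 J1 → L=8 J1=6 J2=2
P@6,2 dof=1 J1 → L=8 J1=7 J2=2
add link → L=9 J1=7 J2=2
PS@8,3 dof=2 J2 → L=9 J1=7 J2=3
M=3(L−1)−2J1−J2=3·8−2·7−3=7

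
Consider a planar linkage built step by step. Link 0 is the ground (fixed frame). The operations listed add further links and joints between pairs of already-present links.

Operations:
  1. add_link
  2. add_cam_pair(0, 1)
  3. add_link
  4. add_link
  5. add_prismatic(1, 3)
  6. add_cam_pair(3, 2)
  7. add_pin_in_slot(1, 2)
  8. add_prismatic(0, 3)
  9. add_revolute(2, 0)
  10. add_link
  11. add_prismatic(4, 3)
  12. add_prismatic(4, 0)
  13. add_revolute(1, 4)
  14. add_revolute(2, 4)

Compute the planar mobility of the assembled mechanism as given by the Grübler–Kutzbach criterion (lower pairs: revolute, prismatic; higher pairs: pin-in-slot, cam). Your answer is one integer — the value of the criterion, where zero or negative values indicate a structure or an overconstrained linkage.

link 0 = ground. State L|J1|J2 = 1|0|0
+link1  2|0|0
C(0,1) f=2→J2  2|0|1
+link2  3|0|1
+link3  4|0|1
P(1,3) f=1→J1  4|1|1
C(3,2) f=2→J2  4|1|2
PS(1,2) f=2→J2  4|1|3
P(0,3) f=1→J1  4|2|3
R(2,0) f=1→J1  4|3|3
+link4  5|3|3
P(4,3) f=1→J1  5|4|3
P(4,0) f=1→J1  5|5|3
R(1,4) f=1→J1  5|6|3
R(2,4) f=1→J1  5|7|3
M = 3(5−1)−2·7−3 = 12−14−3 = -5

M = -5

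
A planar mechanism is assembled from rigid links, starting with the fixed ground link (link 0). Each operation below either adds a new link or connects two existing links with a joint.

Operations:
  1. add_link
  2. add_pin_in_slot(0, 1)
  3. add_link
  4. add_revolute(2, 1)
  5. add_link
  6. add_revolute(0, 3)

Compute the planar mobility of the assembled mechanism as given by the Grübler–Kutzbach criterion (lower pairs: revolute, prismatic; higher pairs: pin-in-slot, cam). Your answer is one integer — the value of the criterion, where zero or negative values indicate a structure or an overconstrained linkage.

link 0 = ground. State L|J1|J2 = 1|0|0
+link1  2|0|0
PS(0,1) f=2→J2  2|0|1
+link2  3|0|1
R(2,1) f=1→J1  3|1|1
+link3  4|1|1
R(0,3) f=1→J1  4|2|1
M = 3(4−1)−2·2−1 = 9−4−1 = 4

M = 4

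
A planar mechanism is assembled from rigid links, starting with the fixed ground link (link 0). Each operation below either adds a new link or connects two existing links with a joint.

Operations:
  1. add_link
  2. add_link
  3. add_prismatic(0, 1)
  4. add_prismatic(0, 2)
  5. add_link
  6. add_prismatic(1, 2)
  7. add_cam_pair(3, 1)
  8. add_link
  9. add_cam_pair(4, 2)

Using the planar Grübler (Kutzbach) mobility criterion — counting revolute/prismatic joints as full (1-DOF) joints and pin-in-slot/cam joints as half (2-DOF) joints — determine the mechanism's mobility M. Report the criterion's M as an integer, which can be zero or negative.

link 0 = ground. State L|J1|J2 = 1|0|0
+link1  2|0|0
+link2  3|0|0
P(0,1) f=1→J1  3|1|0
P(0,2) f=1→J1  3|2|0
+link3  4|2|0
P(1,2) f=1→J1  4|3|0
C(3,1) f=2→J2  4|3|1
+link4  5|3|1
C(4,2) f=2→J2  5|3|2
M = 3(5−1)−2·3−2 = 12−6−2 = 4

M = 4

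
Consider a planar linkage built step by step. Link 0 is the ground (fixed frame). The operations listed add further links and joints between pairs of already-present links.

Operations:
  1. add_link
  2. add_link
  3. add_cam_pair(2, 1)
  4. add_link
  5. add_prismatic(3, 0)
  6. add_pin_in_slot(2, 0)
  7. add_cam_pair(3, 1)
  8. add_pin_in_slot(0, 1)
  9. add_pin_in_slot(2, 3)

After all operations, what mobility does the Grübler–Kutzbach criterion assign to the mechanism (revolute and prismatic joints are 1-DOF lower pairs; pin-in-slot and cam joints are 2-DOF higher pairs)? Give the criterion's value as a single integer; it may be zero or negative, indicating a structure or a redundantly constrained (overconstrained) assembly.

[1;0;0] (link 0 is ground)
L+ [2;0;0]
L+ [3;0;0]
C(2,1)∈J2 [3;0;1]
L+ [4;0;1]
P(3,0)∈J1 [4;1;1]
PS(2,0)∈J2 [4;1;2]
C(3,1)∈J2 [4;1;3]
PS(0,1)∈J2 [4;1;4]
PS(2,3)∈J2 [4;1;5]
mobility = 9 − 2 − 5 = 2

M = 2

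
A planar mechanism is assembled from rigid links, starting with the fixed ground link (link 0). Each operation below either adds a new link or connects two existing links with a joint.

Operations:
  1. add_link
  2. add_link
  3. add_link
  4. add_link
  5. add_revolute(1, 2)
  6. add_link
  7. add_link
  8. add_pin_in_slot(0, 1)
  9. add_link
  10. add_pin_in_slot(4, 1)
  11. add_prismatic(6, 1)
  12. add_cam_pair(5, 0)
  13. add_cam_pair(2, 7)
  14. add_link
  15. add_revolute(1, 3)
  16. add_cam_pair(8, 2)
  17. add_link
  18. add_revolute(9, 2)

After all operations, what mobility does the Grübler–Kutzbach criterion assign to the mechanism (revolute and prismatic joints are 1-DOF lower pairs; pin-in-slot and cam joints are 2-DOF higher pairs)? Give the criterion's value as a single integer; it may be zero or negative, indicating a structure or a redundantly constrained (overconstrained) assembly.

ground; <1,0,0>
#1 <2,0,0>
#2 <3,0,0>
#3 <4,0,0>
#4 <5,0,0>
R:1↔2 J1 <5,1,0>
#5 <6,1,0>
#6 <7,1,0>
PS:0↔1 J2 <7,1,1>
#7 <8,1,1>
PS:4↔1 J2 <8,1,2>
P:6↔1 J1 <8,2,2>
C:5↔0 J2 <8,2,3>
C:2↔7 J2 <8,2,4>
#8 <9,2,4>
R:1↔3 J1 <9,3,4>
C:8↔2 J2 <9,3,5>
#9 <10,3,5>
R:9↔2 J1 <10,4,5>
3×9 − 2×4 − 1×5 = 14

M = 14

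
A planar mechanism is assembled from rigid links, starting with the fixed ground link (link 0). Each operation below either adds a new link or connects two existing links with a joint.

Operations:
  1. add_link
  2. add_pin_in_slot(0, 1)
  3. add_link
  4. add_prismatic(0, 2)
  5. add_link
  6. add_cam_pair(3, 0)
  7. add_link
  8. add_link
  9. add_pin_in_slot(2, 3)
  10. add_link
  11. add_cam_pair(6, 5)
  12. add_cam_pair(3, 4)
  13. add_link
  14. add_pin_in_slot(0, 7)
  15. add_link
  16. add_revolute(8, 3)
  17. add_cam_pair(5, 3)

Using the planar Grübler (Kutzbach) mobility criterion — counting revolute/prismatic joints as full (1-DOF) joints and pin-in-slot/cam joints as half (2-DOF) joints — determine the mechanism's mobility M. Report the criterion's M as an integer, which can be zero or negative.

M = 13

[1;0;0] (link 0 is ground)
L+ [2;0;0]
PS(0,1)∈J2 [2;0;1]
L+ [3;0;1]
P(0,2)∈J1 [3;1;1]
L+ [4;1;1]
C(3,0)∈J2 [4;1;2]
L+ [5;1;2]
L+ [6;1;2]
PS(2,3)∈J2 [6;1;3]
L+ [7;1;3]
C(6,5)∈J2 [7;1;4]
C(3,4)∈J2 [7;1;5]
L+ [8;1;5]
PS(0,7)∈J2 [8;1;6]
L+ [9;1;6]
R(8,3)∈J1 [9;2;6]
C(5,3)∈J2 [9;2;7]
mobility = 24 − 4 − 7 = 13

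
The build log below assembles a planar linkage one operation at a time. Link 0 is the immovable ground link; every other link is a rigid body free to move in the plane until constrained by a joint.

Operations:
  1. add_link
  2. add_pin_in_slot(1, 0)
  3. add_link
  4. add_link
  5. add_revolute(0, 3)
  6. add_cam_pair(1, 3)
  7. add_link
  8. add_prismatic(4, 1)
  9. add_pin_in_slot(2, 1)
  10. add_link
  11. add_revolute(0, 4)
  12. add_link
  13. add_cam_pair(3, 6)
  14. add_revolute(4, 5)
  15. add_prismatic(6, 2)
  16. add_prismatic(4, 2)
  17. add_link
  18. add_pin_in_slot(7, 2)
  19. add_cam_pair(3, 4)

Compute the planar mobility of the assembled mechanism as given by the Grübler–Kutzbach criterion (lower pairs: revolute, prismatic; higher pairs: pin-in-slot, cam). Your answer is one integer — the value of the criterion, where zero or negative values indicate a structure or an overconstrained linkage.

L=1 J1=0 J2=0
add link → L=2 J1=0 J2=0
PS@1,0 dof=2 J2 → L=2 J1=0 J2=1
add link → L=3 J1=0 J2=1
add link → L=4 J1=0 J2=1
R@0,3 dof=1 J1 → L=4 J1=1 J2=1
C@1,3 dof=2 J2 → L=4 J1=1 J2=2
add link → L=5 J1=1 J2=2
P@4,1 dof=1 J1 → L=5 J1=2 J2=2
PS@2,1 dof=2 J2 → L=5 J1=2 J2=3
add link → L=6 J1=2 J2=3
R@0,4 dof=1 J1 → L=6 J1=3 J2=3
add link → L=7 J1=3 J2=3
C@3,6 dof=2 J2 → L=7 J1=3 J2=4
R@4,5 dof=1 J1 → L=7 J1=4 J2=4
P@6,2 dof=1 J1 → L=7 J1=5 J2=4
P@4,2 dof=1 J1 → L=7 J1=6 J2=4
add link → L=8 J1=6 J2=4
PS@7,2 dof=2 J2 → L=8 J1=6 J2=5
C@3,4 dof=2 J2 → L=8 J1=6 J2=6
M=3(L−1)−2J1−J2=3·7−2·6−6=3

M = 3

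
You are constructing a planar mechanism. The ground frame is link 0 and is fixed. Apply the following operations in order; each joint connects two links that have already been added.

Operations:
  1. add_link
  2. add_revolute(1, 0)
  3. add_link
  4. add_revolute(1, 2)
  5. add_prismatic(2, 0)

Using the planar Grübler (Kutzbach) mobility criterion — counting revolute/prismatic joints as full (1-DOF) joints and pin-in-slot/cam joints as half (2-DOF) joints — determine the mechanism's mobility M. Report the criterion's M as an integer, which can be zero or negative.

M = 0

ground; <1,0,0>
#1 <2,0,0>
R:1↔0 J1 <2,1,0>
#2 <3,1,0>
R:1↔2 J1 <3,2,0>
P:2↔0 J1 <3,3,0>
3×2 − 2×3 − 1×0 = 0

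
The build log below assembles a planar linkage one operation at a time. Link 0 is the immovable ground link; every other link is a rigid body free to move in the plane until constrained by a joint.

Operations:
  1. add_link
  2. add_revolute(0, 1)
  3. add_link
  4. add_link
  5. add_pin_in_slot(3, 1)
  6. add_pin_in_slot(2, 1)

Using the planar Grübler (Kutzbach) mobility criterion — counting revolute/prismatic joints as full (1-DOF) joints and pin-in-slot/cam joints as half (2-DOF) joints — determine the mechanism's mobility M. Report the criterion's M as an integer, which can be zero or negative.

M = 5

(L,J1,J2)=(1,0,0); link0 fixed
link1: (2,0,0)
R 0-1 [J1]: (2,1,0)
link2: (3,1,0)
link3: (4,1,0)
PS 3-1 [J2]: (4,1,1)
PS 2-1 [J2]: (4,1,2)
Grübler: 3·3 − 2·1 − 2 = 5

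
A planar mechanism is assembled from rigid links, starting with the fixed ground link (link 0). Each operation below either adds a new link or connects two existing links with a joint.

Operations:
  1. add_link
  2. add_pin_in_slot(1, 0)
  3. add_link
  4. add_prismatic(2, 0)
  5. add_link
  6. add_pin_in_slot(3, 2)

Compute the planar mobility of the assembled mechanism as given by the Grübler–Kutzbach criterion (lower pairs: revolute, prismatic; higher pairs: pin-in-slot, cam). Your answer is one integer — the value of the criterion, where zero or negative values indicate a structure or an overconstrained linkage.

[1;0;0] (link 0 is ground)
L+ [2;0;0]
PS(1,0)∈J2 [2;0;1]
L+ [3;0;1]
P(2,0)∈J1 [3;1;1]
L+ [4;1;1]
PS(3,2)∈J2 [4;1;2]
mobility = 9 − 2 − 2 = 5

M = 5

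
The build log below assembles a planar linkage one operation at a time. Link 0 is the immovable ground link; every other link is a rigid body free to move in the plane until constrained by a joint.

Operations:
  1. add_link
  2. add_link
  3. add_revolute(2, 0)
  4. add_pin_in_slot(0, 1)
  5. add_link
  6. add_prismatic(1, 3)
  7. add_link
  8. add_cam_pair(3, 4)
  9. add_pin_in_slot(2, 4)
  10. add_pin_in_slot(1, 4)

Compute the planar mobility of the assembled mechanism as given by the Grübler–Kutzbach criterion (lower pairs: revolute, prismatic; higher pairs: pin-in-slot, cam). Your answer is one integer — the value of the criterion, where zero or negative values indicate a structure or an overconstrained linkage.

M = 4

ground; <1,0,0>
#1 <2,0,0>
#2 <3,0,0>
R:2↔0 J1 <3,1,0>
PS:0↔1 J2 <3,1,1>
#3 <4,1,1>
P:1↔3 J1 <4,2,1>
#4 <5,2,1>
C:3↔4 J2 <5,2,2>
PS:2↔4 J2 <5,2,3>
PS:1↔4 J2 <5,2,4>
3×4 − 2×2 − 1×4 = 4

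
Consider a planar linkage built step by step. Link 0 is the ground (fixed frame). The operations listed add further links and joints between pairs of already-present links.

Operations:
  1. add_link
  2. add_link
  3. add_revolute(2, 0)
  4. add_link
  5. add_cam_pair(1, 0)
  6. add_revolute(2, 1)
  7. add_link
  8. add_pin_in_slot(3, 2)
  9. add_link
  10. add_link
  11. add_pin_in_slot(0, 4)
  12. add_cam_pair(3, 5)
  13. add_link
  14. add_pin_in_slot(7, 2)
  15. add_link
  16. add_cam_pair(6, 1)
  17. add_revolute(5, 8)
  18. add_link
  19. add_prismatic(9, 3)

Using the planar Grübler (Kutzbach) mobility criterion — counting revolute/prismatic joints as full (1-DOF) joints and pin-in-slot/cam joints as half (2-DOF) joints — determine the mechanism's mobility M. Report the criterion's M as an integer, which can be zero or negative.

(L,J1,J2)=(1,0,0); link0 fixed
link1: (2,0,0)
link2: (3,0,0)
R 2-0 [J1]: (3,1,0)
link3: (4,1,0)
C 1-0 [J2]: (4,1,1)
R 2-1 [J1]: (4,2,1)
link4: (5,2,1)
PS 3-2 [J2]: (5,2,2)
link5: (6,2,2)
link6: (7,2,2)
PS 0-4 [J2]: (7,2,3)
C 3-5 [J2]: (7,2,4)
link7: (8,2,4)
PS 7-2 [J2]: (8,2,5)
link8: (9,2,5)
C 6-1 [J2]: (9,2,6)
R 5-8 [J1]: (9,3,6)
link9: (10,3,6)
P 9-3 [J1]: (10,4,6)
Grübler: 3·9 − 2·4 − 6 = 13

M = 13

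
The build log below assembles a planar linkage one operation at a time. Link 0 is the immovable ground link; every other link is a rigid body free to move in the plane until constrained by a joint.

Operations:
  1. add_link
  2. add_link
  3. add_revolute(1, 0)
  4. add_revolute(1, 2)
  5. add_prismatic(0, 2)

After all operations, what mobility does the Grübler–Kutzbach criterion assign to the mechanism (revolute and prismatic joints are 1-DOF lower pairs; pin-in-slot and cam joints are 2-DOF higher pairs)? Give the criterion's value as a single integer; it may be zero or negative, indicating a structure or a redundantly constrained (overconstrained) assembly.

M = 0

link 0 = ground. State L|J1|J2 = 1|0|0
+link1  2|0|0
+link2  3|0|0
R(1,0) f=1→J1  3|1|0
R(1,2) f=1→J1  3|2|0
P(0,2) f=1→J1  3|3|0
M = 3(3−1)−2·3−0 = 6−6−0 = 0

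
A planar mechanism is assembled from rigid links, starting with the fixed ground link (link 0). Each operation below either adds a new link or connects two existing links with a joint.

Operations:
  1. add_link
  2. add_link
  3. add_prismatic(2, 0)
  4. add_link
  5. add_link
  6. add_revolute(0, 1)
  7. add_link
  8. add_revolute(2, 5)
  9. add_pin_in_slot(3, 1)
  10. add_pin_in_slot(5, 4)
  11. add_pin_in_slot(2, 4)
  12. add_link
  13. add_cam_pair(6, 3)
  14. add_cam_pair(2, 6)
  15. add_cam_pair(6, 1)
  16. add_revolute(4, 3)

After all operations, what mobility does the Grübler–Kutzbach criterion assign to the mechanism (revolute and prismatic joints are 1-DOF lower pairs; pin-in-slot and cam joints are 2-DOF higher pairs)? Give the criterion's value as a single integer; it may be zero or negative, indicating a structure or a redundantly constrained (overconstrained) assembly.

M = 4

ground; <1,0,0>
#1 <2,0,0>
#2 <3,0,0>
P:2↔0 J1 <3,1,0>
#3 <4,1,0>
#4 <5,1,0>
R:0↔1 J1 <5,2,0>
#5 <6,2,0>
R:2↔5 J1 <6,3,0>
PS:3↔1 J2 <6,3,1>
PS:5↔4 J2 <6,3,2>
PS:2↔4 J2 <6,3,3>
#6 <7,3,3>
C:6↔3 J2 <7,3,4>
C:2↔6 J2 <7,3,5>
C:6↔1 J2 <7,3,6>
R:4↔3 J1 <7,4,6>
3×6 − 2×4 − 1×6 = 4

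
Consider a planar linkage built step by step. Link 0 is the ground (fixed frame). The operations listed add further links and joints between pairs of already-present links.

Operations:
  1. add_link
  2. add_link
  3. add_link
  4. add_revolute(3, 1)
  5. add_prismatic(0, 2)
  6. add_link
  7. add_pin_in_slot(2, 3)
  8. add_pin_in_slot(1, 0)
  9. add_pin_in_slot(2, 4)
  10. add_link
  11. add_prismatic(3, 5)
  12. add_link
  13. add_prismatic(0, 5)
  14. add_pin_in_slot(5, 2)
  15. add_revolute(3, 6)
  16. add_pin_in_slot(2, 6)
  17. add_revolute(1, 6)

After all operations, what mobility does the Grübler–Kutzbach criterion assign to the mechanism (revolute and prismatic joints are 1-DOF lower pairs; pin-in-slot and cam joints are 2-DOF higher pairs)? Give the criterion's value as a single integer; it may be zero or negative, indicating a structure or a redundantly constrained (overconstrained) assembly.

M = 1

L=1 J1=0 J2=0
add link → L=2 J1=0 J2=0
add link → L=3 J1=0 J2=0
add link → L=4 J1=0 J2=0
R@3,1 dof=1 J1 → L=4 J1=1 J2=0
P@0,2 dof=1 J1 → L=4 J1=2 J2=0
add link → L=5 J1=2 J2=0
PS@2,3 dof=2 J2 → L=5 J1=2 J2=1
PS@1,0 dof=2 J2 → L=5 J1=2 J2=2
PS@2,4 dof=2 J2 → L=5 J1=2 J2=3
add link → L=6 J1=2 J2=3
P@3,5 dof=1 J1 → L=6 J1=3 J2=3
add link → L=7 J1=3 J2=3
P@0,5 dof=1 J1 → L=7 J1=4 J2=3
PS@5,2 dof=2 J2 → L=7 J1=4 J2=4
R@3,6 dof=1 J1 → L=7 J1=5 J2=4
PS@2,6 dof=2 J2 → L=7 J1=5 J2=5
R@1,6 dof=1 J1 → L=7 J1=6 J2=5
M=3(L−1)−2J1−J2=3·6−2·6−5=1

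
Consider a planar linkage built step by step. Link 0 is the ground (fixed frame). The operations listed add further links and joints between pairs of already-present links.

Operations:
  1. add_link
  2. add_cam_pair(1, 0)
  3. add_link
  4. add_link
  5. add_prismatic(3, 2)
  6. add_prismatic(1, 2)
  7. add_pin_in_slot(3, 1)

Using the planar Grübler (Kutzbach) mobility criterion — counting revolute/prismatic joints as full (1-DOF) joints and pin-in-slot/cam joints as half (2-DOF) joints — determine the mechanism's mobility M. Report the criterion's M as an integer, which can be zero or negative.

M = 3

ground; <1,0,0>
#1 <2,0,0>
C:1↔0 J2 <2,0,1>
#2 <3,0,1>
#3 <4,0,1>
P:3↔2 J1 <4,1,1>
P:1↔2 J1 <4,2,1>
PS:3↔1 J2 <4,2,2>
3×3 − 2×2 − 1×2 = 3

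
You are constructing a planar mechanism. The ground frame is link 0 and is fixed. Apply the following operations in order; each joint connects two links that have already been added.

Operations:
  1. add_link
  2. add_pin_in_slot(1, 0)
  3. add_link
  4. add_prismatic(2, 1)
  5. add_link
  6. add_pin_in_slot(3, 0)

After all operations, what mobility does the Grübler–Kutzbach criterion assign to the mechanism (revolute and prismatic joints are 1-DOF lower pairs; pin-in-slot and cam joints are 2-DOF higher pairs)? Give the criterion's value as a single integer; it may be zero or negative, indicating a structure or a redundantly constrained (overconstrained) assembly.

[1;0;0] (link 0 is ground)
L+ [2;0;0]
PS(1,0)∈J2 [2;0;1]
L+ [3;0;1]
P(2,1)∈J1 [3;1;1]
L+ [4;1;1]
PS(3,0)∈J2 [4;1;2]
mobility = 9 − 2 − 2 = 5

M = 5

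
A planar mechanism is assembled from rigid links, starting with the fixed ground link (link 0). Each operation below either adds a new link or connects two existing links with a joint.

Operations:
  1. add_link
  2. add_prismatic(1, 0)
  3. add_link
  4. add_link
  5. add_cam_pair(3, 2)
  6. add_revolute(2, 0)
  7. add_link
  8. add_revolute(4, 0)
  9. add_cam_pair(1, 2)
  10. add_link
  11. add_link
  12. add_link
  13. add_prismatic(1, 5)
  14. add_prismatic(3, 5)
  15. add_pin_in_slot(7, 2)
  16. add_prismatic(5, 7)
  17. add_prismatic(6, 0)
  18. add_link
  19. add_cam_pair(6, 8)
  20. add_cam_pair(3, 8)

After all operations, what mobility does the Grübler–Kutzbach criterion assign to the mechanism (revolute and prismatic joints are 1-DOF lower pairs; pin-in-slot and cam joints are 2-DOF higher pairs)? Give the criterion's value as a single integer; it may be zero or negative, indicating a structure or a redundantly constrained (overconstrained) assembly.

ground; <1,0,0>
#1 <2,0,0>
P:1↔0 J1 <2,1,0>
#2 <3,1,0>
#3 <4,1,0>
C:3↔2 J2 <4,1,1>
R:2↔0 J1 <4,2,1>
#4 <5,2,1>
R:4↔0 J1 <5,3,1>
C:1↔2 J2 <5,3,2>
#5 <6,3,2>
#6 <7,3,2>
#7 <8,3,2>
P:1↔5 J1 <8,4,2>
P:3↔5 J1 <8,5,2>
PS:7↔2 J2 <8,5,3>
P:5↔7 J1 <8,6,3>
P:6↔0 J1 <8,7,3>
#8 <9,7,3>
C:6↔8 J2 <9,7,4>
C:3↔8 J2 <9,7,5>
3×8 − 2×7 − 1×5 = 5

M = 5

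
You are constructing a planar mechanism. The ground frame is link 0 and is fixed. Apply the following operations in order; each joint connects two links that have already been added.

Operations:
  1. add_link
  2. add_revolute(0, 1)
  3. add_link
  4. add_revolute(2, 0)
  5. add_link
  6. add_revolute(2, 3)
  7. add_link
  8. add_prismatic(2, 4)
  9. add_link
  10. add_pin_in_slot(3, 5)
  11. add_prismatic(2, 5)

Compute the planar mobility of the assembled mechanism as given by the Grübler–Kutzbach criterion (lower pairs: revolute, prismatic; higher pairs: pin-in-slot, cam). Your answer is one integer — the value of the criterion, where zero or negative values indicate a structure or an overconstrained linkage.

M = 4

link 0 = ground. State L|J1|J2 = 1|0|0
+link1  2|0|0
R(0,1) f=1→J1  2|1|0
+link2  3|1|0
R(2,0) f=1→J1  3|2|0
+link3  4|2|0
R(2,3) f=1→J1  4|3|0
+link4  5|3|0
P(2,4) f=1→J1  5|4|0
+link5  6|4|0
PS(3,5) f=2→J2  6|4|1
P(2,5) f=1→J1  6|5|1
M = 3(6−1)−2·5−1 = 15−10−1 = 4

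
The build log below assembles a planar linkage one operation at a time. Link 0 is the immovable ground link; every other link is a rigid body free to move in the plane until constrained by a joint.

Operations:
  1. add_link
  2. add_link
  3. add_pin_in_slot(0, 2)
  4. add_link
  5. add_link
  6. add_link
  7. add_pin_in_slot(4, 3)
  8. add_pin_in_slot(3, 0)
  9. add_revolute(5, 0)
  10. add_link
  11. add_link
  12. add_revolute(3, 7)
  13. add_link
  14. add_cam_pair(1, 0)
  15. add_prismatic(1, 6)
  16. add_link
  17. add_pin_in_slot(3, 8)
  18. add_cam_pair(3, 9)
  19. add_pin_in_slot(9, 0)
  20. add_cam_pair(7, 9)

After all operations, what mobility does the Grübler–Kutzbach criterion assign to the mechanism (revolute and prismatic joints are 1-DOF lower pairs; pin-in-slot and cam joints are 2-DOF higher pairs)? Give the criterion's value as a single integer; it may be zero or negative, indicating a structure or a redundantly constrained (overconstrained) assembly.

M = 13

(L,J1,J2)=(1,0,0); link0 fixed
link1: (2,0,0)
link2: (3,0,0)
PS 0-2 [J2]: (3,0,1)
link3: (4,0,1)
link4: (5,0,1)
link5: (6,0,1)
PS 4-3 [J2]: (6,0,2)
PS 3-0 [J2]: (6,0,3)
R 5-0 [J1]: (6,1,3)
link6: (7,1,3)
link7: (8,1,3)
R 3-7 [J1]: (8,2,3)
link8: (9,2,3)
C 1-0 [J2]: (9,2,4)
P 1-6 [J1]: (9,3,4)
link9: (10,3,4)
PS 3-8 [J2]: (10,3,5)
C 3-9 [J2]: (10,3,6)
PS 9-0 [J2]: (10,3,7)
C 7-9 [J2]: (10,3,8)
Grübler: 3·9 − 2·3 − 8 = 13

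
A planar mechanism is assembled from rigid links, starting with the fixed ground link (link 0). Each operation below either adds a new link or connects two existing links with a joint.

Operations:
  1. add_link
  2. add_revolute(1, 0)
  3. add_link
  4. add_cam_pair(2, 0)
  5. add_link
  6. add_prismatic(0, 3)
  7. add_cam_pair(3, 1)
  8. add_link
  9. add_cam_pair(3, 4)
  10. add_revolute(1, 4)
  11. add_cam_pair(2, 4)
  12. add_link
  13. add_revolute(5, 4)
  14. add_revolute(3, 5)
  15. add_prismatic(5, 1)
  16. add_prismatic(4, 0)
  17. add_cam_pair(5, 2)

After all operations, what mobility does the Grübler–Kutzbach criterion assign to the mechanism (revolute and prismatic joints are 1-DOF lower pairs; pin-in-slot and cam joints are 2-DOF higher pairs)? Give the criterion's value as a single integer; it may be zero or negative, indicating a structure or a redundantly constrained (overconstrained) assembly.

M = -4

[1;0;0] (link 0 is ground)
L+ [2;0;0]
R(1,0)∈J1 [2;1;0]
L+ [3;1;0]
C(2,0)∈J2 [3;1;1]
L+ [4;1;1]
P(0,3)∈J1 [4;2;1]
C(3,1)∈J2 [4;2;2]
L+ [5;2;2]
C(3,4)∈J2 [5;2;3]
R(1,4)∈J1 [5;3;3]
C(2,4)∈J2 [5;3;4]
L+ [6;3;4]
R(5,4)∈J1 [6;4;4]
R(3,5)∈J1 [6;5;4]
P(5,1)∈J1 [6;6;4]
P(4,0)∈J1 [6;7;4]
C(5,2)∈J2 [6;7;5]
mobility = 15 − 14 − 5 = -4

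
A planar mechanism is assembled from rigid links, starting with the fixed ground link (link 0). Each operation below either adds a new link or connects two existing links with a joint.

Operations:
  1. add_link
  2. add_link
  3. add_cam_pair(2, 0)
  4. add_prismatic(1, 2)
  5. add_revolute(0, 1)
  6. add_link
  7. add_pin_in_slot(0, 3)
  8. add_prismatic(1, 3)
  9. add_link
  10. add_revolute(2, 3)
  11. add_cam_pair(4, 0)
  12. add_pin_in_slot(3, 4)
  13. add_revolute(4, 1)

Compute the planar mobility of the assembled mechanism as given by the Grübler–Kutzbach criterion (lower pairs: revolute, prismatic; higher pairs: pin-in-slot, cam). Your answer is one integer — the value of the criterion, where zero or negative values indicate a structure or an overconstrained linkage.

ground; <1,0,0>
#1 <2,0,0>
#2 <3,0,0>
C:2↔0 J2 <3,0,1>
P:1↔2 J1 <3,1,1>
R:0↔1 J1 <3,2,1>
#3 <4,2,1>
PS:0↔3 J2 <4,2,2>
P:1↔3 J1 <4,3,2>
#4 <5,3,2>
R:2↔3 J1 <5,4,2>
C:4↔0 J2 <5,4,3>
PS:3↔4 J2 <5,4,4>
R:4↔1 J1 <5,5,4>
3×4 − 2×5 − 1×4 = -2

M = -2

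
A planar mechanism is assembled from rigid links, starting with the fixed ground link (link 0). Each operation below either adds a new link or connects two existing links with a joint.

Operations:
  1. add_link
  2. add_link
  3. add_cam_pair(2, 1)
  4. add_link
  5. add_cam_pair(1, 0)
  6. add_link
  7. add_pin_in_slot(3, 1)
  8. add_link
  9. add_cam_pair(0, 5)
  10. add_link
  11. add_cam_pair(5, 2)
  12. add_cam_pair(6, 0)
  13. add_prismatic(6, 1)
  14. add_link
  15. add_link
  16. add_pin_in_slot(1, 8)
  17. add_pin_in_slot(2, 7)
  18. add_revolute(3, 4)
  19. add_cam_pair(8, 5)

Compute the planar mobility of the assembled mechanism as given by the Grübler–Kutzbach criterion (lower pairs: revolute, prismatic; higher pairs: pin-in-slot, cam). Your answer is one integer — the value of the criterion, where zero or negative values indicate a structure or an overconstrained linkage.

M = 11

[1;0;0] (link 0 is ground)
L+ [2;0;0]
L+ [3;0;0]
C(2,1)∈J2 [3;0;1]
L+ [4;0;1]
C(1,0)∈J2 [4;0;2]
L+ [5;0;2]
PS(3,1)∈J2 [5;0;3]
L+ [6;0;3]
C(0,5)∈J2 [6;0;4]
L+ [7;0;4]
C(5,2)∈J2 [7;0;5]
C(6,0)∈J2 [7;0;6]
P(6,1)∈J1 [7;1;6]
L+ [8;1;6]
L+ [9;1;6]
PS(1,8)∈J2 [9;1;7]
PS(2,7)∈J2 [9;1;8]
R(3,4)∈J1 [9;2;8]
C(8,5)∈J2 [9;2;9]
mobility = 24 − 4 − 9 = 11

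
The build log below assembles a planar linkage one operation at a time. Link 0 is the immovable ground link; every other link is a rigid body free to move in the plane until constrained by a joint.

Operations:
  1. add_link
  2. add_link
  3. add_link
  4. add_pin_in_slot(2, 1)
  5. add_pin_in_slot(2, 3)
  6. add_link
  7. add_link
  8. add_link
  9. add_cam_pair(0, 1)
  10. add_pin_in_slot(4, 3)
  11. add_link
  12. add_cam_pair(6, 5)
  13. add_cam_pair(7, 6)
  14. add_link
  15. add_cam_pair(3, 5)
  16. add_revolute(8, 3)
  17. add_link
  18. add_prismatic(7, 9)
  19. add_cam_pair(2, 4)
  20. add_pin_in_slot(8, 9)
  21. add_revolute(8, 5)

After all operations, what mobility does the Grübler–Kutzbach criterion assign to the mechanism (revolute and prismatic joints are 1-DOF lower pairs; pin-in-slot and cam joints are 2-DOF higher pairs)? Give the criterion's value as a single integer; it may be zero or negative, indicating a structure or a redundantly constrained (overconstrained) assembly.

M = 12

L=1 J1=0 J2=0
add link → L=2 J1=0 J2=0
add link → L=3 J1=0 J2=0
add link → L=4 J1=0 J2=0
PS@2,1 dof=2 J2 → L=4 J1=0 J2=1
PS@2,3 dof=2 J2 → L=4 J1=0 J2=2
add link → L=5 J1=0 J2=2
add link → L=6 J1=0 J2=2
add link → L=7 J1=0 J2=2
C@0,1 dof=2 J2 → L=7 J1=0 J2=3
PS@4,3 dof=2 J2 → L=7 J1=0 J2=4
add link → L=8 J1=0 J2=4
C@6,5 dof=2 J2 → L=8 J1=0 J2=5
C@7,6 dof=2 J2 → L=8 J1=0 J2=6
add link → L=9 J1=0 J2=6
C@3,5 dof=2 J2 → L=9 J1=0 J2=7
R@8,3 dof=1 J1 → L=9 J1=1 J2=7
add link → L=10 J1=1 J2=7
P@7,9 dof=1 J1 → L=10 J1=2 J2=7
C@2,4 dof=2 J2 → L=10 J1=2 J2=8
PS@8,9 dof=2 J2 → L=10 J1=2 J2=9
R@8,5 dof=1 J1 → L=10 J1=3 J2=9
M=3(L−1)−2J1−J2=3·9−2·3−9=12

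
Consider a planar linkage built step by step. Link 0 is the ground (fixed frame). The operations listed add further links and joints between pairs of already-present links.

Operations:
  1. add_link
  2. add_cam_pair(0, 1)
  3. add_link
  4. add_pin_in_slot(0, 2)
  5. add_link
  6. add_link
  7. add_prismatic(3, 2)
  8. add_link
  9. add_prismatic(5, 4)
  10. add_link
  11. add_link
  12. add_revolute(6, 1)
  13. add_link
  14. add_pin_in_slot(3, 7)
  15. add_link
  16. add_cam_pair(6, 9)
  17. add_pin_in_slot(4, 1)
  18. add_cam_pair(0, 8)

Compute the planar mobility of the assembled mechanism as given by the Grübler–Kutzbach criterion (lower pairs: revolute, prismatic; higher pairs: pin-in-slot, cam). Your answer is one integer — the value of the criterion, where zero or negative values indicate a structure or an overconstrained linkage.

ground; <1,0,0>
#1 <2,0,0>
C:0↔1 J2 <2,0,1>
#2 <3,0,1>
PS:0↔2 J2 <3,0,2>
#3 <4,0,2>
#4 <5,0,2>
P:3↔2 J1 <5,1,2>
#5 <6,1,2>
P:5↔4 J1 <6,2,2>
#6 <7,2,2>
#7 <8,2,2>
R:6↔1 J1 <8,3,2>
#8 <9,3,2>
PS:3↔7 J2 <9,3,3>
#9 <10,3,3>
C:6↔9 J2 <10,3,4>
PS:4↔1 J2 <10,3,5>
C:0↔8 J2 <10,3,6>
3×9 − 2×3 − 1×6 = 15

M = 15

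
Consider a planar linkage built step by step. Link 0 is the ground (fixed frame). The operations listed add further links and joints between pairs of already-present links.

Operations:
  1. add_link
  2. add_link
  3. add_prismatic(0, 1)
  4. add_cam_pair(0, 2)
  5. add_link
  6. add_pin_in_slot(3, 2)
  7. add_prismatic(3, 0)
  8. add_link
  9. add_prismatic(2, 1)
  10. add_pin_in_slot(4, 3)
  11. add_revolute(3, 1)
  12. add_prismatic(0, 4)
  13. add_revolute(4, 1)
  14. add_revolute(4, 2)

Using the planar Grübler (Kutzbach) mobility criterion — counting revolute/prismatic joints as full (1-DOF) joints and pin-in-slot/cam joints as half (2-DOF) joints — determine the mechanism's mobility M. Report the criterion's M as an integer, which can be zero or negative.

(L,J1,J2)=(1,0,0); link0 fixed
link1: (2,0,0)
link2: (3,0,0)
P 0-1 [J1]: (3,1,0)
C 0-2 [J2]: (3,1,1)
link3: (4,1,1)
PS 3-2 [J2]: (4,1,2)
P 3-0 [J1]: (4,2,2)
link4: (5,2,2)
P 2-1 [J1]: (5,3,2)
PS 4-3 [J2]: (5,3,3)
R 3-1 [J1]: (5,4,3)
P 0-4 [J1]: (5,5,3)
R 4-1 [J1]: (5,6,3)
R 4-2 [J1]: (5,7,3)
Grübler: 3·4 − 2·7 − 3 = -5

M = -5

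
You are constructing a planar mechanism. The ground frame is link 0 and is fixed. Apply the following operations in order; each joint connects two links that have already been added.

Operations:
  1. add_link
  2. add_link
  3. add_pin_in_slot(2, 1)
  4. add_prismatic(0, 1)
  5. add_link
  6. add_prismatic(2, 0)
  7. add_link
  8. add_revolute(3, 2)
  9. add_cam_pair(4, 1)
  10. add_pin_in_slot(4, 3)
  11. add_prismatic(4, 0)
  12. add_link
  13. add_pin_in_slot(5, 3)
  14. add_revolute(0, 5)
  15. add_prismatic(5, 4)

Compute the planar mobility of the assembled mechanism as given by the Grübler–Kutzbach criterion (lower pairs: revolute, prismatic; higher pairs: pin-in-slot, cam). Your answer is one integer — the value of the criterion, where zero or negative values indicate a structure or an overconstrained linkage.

M = -1

link 0 = ground. State L|J1|J2 = 1|0|0
+link1  2|0|0
+link2  3|0|0
PS(2,1) f=2→J2  3|0|1
P(0,1) f=1→J1  3|1|1
+link3  4|1|1
P(2,0) f=1→J1  4|2|1
+link4  5|2|1
R(3,2) f=1→J1  5|3|1
C(4,1) f=2→J2  5|3|2
PS(4,3) f=2→J2  5|3|3
P(4,0) f=1→J1  5|4|3
+link5  6|4|3
PS(5,3) f=2→J2  6|4|4
R(0,5) f=1→J1  6|5|4
P(5,4) f=1→J1  6|6|4
M = 3(6−1)−2·6−4 = 15−12−4 = -1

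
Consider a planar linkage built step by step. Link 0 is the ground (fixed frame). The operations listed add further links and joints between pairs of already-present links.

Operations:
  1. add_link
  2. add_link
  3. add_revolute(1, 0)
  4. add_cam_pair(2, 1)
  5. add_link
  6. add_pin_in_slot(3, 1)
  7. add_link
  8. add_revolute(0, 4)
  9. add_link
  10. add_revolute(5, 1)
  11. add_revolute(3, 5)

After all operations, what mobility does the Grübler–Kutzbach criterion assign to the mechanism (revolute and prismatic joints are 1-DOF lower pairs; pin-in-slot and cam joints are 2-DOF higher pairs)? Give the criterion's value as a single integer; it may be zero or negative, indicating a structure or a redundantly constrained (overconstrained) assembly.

L=1 J1=0 J2=0
add link → L=2 J1=0 J2=0
add link → L=3 J1=0 J2=0
R@1,0 dof=1 J1 → L=3 J1=1 J2=0
C@2,1 dof=2 J2 → L=3 J1=1 J2=1
add link → L=4 J1=1 J2=1
PS@3,1 dof=2 J2 → L=4 J1=1 J2=2
add link → L=5 J1=1 J2=2
R@0,4 dof=1 J1 → L=5 J1=2 J2=2
add link → L=6 J1=2 J2=2
R@5,1 dof=1 J1 → L=6 J1=3 J2=2
R@3,5 dof=1 J1 → L=6 J1=4 J2=2
M=3(L−1)−2J1−J2=3·5−2·4−2=5

M = 5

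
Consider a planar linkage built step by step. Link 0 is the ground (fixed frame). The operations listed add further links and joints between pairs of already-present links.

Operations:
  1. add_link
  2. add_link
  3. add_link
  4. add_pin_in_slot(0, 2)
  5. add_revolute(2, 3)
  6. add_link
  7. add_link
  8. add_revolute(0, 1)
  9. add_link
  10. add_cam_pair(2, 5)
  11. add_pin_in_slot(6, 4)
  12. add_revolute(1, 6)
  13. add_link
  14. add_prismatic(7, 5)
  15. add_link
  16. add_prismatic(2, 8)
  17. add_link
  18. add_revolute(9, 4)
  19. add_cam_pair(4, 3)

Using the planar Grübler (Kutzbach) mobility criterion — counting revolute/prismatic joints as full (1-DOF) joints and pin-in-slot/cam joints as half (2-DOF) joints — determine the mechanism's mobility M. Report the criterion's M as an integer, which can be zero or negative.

M = 11

[1;0;0] (link 0 is ground)
L+ [2;0;0]
L+ [3;0;0]
L+ [4;0;0]
PS(0,2)∈J2 [4;0;1]
R(2,3)∈J1 [4;1;1]
L+ [5;1;1]
L+ [6;1;1]
R(0,1)∈J1 [6;2;1]
L+ [7;2;1]
C(2,5)∈J2 [7;2;2]
PS(6,4)∈J2 [7;2;3]
R(1,6)∈J1 [7;3;3]
L+ [8;3;3]
P(7,5)∈J1 [8;4;3]
L+ [9;4;3]
P(2,8)∈J1 [9;5;3]
L+ [10;5;3]
R(9,4)∈J1 [10;6;3]
C(4,3)∈J2 [10;6;4]
mobility = 27 − 12 − 4 = 11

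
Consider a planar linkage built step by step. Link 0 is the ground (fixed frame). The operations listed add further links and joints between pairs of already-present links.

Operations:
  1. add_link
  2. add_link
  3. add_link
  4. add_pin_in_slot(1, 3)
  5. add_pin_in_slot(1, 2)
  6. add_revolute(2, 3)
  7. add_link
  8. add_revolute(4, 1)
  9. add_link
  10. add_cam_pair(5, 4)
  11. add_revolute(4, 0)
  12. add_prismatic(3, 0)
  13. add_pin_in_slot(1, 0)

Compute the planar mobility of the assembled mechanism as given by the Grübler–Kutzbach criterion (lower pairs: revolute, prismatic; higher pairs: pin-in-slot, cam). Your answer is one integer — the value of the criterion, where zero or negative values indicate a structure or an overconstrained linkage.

link 0 = ground. State L|J1|J2 = 1|0|0
+link1  2|0|0
+link2  3|0|0
+link3  4|0|0
PS(1,3) f=2→J2  4|0|1
PS(1,2) f=2→J2  4|0|2
R(2,3) f=1→J1  4|1|2
+link4  5|1|2
R(4,1) f=1→J1  5|2|2
+link5  6|2|2
C(5,4) f=2→J2  6|2|3
R(4,0) f=1→J1  6|3|3
P(3,0) f=1→J1  6|4|3
PS(1,0) f=2→J2  6|4|4
M = 3(6−1)−2·4−4 = 15−8−4 = 3

M = 3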